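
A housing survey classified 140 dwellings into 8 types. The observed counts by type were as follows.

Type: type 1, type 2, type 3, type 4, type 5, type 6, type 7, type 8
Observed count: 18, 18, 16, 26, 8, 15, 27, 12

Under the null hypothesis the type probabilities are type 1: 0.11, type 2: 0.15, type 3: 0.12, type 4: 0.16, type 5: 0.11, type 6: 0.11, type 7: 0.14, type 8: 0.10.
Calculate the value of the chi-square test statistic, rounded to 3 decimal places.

8.130

Expected counts E_i = n·p_i: 140×0.11 = 15.4, 140×0.15 = 21, 140×0.12 = 16.8, 140×0.16 = 22.4, 140×0.11 = 15.4, 140×0.11 = 15.4, 140×0.14 = 19.6, 140×0.10 = 14.
cat         O        E   (O−E)²/E
type 1     18     15.4     0.4390
type 2     18       21     0.4286
type 3     16     16.8     0.0381
type 4     26     22.4     0.5786
type 5      8     15.4     3.5558
type 6     15     15.4     0.0104
type 7     27     19.6     2.7939
type 8     12       14     0.2857
Sum = 8.130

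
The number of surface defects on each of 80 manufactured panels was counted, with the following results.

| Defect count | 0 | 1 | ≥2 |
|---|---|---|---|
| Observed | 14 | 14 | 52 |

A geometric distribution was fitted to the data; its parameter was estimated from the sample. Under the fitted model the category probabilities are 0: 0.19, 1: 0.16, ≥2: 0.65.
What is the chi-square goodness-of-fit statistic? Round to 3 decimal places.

Expected counts E_i = n·p_i: 80×0.19 = 15.2, 80×0.16 = 12.8, 80×0.65 = 52.
0: (14 − 15.2)²/15.2 = 1.44/15.2 = 0.0947
1: (14 − 12.8)²/12.8 = 1.44/12.8 = 0.1125
≥2: (52 − 52)²/52 = 0/52 = 0.0000
Sum = 0.207

0.207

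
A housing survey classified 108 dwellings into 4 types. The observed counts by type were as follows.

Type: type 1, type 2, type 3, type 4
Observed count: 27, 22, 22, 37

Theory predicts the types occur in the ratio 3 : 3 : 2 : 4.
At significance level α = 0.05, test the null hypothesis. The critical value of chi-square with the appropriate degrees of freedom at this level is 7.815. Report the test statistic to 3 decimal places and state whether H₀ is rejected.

1.843; do not reject

Ratio total = 12. Expected counts: 108×3/12 = 27, 108×3/12 = 27, 108×2/12 = 18, 108×4/12 = 36.
cat         O        E   (O−E)²/E
type 1     27       27     0.0000
type 2     22       27     0.9259
type 3     22       18     0.8889
type 4     37       36     0.0278
Sum = 1.843
df = 3. Since 1.843 < 7.815, we do not reject H₀.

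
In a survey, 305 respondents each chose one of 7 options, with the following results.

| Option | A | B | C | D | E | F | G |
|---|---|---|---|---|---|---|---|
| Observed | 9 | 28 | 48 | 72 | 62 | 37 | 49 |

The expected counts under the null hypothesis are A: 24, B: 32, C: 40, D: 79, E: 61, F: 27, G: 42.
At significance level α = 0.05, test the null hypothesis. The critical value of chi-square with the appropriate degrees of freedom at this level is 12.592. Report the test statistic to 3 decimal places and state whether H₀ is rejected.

χ² = (9−24)²/24 + (28−32)²/32 + (48−40)²/40 + (72−79)²/79 + (62−61)²/61 + (37−27)²/27 + (49−42)²/42
   = 9.3750 + 0.5000 + 1.6000 + 0.6203 + 0.0164 + 3.7037 + 1.1667
Sum = 16.982
df = 6. Since 16.982 > 12.592, we reject H₀.

16.982; reject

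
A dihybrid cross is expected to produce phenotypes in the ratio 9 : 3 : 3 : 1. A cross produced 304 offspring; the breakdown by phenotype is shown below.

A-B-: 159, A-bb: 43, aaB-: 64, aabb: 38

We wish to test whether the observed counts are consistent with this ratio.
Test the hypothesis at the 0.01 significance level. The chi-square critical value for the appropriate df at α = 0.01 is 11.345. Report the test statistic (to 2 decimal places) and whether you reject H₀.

24.14; reject

Ratio total = 16. Expected counts: 304×9/16 = 171, 304×3/16 = 57, 304×3/16 = 57, 304×1/16 = 19.
cat         O        E   (O−E)²/E
A-B-      159      171      0.842
A-bb       43       57      3.439
aaB-       64       57      0.860
aabb       38       19     19.000
Sum = 24.14
df = 3. Since 24.14 > 11.345, we reject H₀.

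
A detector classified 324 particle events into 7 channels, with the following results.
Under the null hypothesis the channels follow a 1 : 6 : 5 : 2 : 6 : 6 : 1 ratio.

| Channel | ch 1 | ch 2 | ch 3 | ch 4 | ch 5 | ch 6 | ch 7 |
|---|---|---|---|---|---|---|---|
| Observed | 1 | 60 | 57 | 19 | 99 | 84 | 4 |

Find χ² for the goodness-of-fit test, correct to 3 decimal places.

30.733

Ratio total = 27. Expected counts: 324×1/27 = 12, 324×6/27 = 72, 324×5/27 = 60, 324×2/27 = 24, 324×6/27 = 72, 324×6/27 = 72, 324×1/27 = 12.
cat         O        E   (O−E)²/E
ch 1        1       12    10.0833
ch 2       60       72     2.0000
ch 3       57       60     0.1500
ch 4       19       24     1.0417
ch 5       99       72    10.1250
ch 6       84       72     2.0000
ch 7        4       12     5.3333
Sum = 30.733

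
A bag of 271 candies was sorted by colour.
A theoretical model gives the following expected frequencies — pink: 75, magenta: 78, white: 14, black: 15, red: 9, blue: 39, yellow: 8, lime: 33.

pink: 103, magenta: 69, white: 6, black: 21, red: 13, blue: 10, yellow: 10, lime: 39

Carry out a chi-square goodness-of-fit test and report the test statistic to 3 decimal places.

cat          O        E   (O−E)²/E
pink       103       75    10.4533
magenta     69       78     1.0385
white        6       14     4.5714
black       21       15     2.4000
red         13        9     1.7778
blue        10       39    21.5641
yellow      10        8     0.5000
lime        39       33     1.0909
Sum = 43.396

43.396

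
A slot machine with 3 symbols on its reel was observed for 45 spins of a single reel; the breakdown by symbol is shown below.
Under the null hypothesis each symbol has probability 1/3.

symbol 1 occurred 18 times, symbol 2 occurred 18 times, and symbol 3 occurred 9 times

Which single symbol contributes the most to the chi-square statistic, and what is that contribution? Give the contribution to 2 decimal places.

symbol 3, 2.40

Expected count for each of the 3 categories: 45/3 = 15.
cat           O        E   (O−E)²/E
symbol 1     18       15      0.600
symbol 2     18       15      0.600
symbol 3      9       15      2.400
The largest term is for symbol 3: 2.40.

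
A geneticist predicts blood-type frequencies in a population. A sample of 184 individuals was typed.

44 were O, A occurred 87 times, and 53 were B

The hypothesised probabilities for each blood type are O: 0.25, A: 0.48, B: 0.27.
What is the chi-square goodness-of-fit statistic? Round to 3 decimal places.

0.329

Expected counts E_i = n·p_i: 184×0.25 = 46, 184×0.48 = 88.32, 184×0.27 = 49.68.
cat         O        E   (O−E)²/E
O          44       46     0.0870
A          87    88.32     0.0197
B          53    49.68     0.2219
Sum = 0.329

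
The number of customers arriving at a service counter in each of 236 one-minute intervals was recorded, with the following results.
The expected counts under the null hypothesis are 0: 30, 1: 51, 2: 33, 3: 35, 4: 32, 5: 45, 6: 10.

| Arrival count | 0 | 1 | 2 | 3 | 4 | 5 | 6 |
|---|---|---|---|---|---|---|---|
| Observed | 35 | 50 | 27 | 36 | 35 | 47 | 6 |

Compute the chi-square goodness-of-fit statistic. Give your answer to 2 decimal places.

cat         O        E   (O−E)²/E
0          35       30      0.833
1          50       51      0.020
2          27       33      1.091
3          36       35      0.029
4          35       32      0.281
5          47       45      0.089
6           6       10      1.600
Sum = 3.94

3.94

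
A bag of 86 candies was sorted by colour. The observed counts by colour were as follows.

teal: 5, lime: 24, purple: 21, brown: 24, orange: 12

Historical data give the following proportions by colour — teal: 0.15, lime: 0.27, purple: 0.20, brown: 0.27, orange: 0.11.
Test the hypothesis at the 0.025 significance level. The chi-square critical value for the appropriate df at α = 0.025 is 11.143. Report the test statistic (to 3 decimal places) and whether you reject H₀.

Expected counts E_i = n·p_i: 86×0.15 = 12.9, 86×0.27 = 23.22, 86×0.20 = 17.2, 86×0.27 = 23.22, 86×0.11 = 9.46.
χ² = (5−12.9)²/12.9 + (24−23.22)²/23.22 + (21−17.2)²/17.2 + (24−23.22)²/23.22 + (12−9.46)²/9.46
   = 4.8380 + 0.0262 + 0.8395 + 0.0262 + 0.6820
Sum = 6.412
df = 4. Since 6.412 < 11.143, we do not reject H₀.

6.412; do not reject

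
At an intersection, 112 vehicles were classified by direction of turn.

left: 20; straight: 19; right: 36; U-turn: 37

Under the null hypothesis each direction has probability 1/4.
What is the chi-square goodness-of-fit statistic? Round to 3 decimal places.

10.357

Expected count for each of the 4 categories: 112/4 = 28.
χ² = (20−28)²/28 + (19−28)²/28 + (36−28)²/28 + (37−28)²/28
   = 2.2857 + 2.8929 + 2.2857 + 2.8929
Sum = 10.357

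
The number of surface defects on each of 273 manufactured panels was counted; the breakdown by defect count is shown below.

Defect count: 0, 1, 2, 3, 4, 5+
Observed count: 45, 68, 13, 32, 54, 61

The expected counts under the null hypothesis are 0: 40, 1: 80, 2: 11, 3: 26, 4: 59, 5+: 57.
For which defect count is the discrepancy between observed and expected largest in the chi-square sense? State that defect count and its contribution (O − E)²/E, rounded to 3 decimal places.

χ² = (45−40)²/40 + (68−80)²/80 + (13−11)²/11 + (32−26)²/26 + (54−59)²/59 + (61−57)²/57
   = 0.6250 + 1.8000 + 0.3636 + 1.3846 + 0.4237 + 0.2807
The largest term is for 1: 1.800.

1, 1.800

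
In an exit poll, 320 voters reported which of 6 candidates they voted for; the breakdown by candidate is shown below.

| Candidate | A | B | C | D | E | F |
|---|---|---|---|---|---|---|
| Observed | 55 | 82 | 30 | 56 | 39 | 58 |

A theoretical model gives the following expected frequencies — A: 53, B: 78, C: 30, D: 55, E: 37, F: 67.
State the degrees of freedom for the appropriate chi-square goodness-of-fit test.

There are k = 6 categories and no parameters were estimated from the data, so df = 6 − 1 = 5.

5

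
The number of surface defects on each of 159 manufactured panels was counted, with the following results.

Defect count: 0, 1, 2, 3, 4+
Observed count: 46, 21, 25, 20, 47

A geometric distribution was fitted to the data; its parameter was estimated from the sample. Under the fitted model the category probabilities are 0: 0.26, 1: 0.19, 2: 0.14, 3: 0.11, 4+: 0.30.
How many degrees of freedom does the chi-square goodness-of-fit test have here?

There are k = 5 categories and 1 parameter estimated from the data, so df = 5 − 1 − 1 = 3.

3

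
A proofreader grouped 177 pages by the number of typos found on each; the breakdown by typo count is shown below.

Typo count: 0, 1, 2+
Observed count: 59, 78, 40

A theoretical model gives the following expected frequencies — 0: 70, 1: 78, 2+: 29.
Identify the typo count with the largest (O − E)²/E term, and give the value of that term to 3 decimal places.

2+, 4.172

χ² = (59−70)²/70 + (78−78)²/78 + (40−29)²/29
   = 1.7286 + 0.0000 + 4.1724
The largest term is for 2+: 4.172.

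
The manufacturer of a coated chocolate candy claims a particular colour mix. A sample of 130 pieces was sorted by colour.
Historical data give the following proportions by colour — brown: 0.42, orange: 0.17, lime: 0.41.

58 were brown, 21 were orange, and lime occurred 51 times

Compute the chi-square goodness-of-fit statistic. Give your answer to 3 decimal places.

Expected counts E_i = n·p_i: 130×0.42 = 54.6, 130×0.17 = 22.1, 130×0.41 = 53.3.
χ² = (58−54.6)²/54.6 + (21−22.1)²/22.1 + (51−53.3)²/53.3
   = 0.2117 + 0.0548 + 0.0992
Sum = 0.366

0.366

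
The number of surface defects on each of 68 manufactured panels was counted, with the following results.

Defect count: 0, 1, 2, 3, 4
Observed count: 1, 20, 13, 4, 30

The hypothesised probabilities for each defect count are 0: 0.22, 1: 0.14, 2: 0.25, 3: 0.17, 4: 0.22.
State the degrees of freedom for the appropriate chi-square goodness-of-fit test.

4

There are k = 5 categories and no parameters were estimated from the data, so df = 5 − 1 = 4.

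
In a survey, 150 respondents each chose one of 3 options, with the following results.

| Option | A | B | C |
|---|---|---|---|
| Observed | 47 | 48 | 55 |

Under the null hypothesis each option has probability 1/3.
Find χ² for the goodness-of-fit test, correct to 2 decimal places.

Expected count for each of the 3 categories: 150/3 = 50.
A: (47 − 50)²/50 = 9/50 = 0.180
B: (48 − 50)²/50 = 4/50 = 0.080
C: (55 − 50)²/50 = 25/50 = 0.500
Sum = 0.76

0.76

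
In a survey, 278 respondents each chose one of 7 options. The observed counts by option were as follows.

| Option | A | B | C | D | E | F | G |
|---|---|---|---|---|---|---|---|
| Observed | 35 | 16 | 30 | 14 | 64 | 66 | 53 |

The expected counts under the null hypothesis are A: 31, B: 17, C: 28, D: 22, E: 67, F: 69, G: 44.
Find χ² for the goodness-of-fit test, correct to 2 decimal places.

χ² = (35−31)²/31 + (16−17)²/17 + (30−28)²/28 + (14−22)²/22 + (64−67)²/67 + (66−69)²/69 + (53−44)²/44
   = 0.516 + 0.059 + 0.143 + 2.909 + 0.134 + 0.130 + 1.841
Sum = 5.73

5.73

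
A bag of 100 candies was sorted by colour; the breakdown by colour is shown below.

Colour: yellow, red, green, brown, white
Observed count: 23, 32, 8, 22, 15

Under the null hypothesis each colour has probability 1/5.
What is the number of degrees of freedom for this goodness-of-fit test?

4

There are k = 5 categories and no parameters were estimated from the data, so df = 5 − 1 = 4.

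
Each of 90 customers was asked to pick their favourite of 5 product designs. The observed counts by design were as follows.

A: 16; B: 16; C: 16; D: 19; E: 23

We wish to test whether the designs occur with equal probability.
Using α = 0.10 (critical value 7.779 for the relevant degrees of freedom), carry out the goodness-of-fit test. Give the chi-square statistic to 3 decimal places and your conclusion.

2.111; do not reject

Under H₀ each category has probability 1/5, so each expected count is 90/5 = 18.
A: (16 − 18)²/18 = 4/18 = 0.2222
B: (16 − 18)²/18 = 4/18 = 0.2222
C: (16 − 18)²/18 = 4/18 = 0.2222
D: (19 − 18)²/18 = 1/18 = 0.0556
E: (23 − 18)²/18 = 25/18 = 1.3889
Sum = 2.111
df = 4. Since 2.111 < 7.779, we do not reject H₀.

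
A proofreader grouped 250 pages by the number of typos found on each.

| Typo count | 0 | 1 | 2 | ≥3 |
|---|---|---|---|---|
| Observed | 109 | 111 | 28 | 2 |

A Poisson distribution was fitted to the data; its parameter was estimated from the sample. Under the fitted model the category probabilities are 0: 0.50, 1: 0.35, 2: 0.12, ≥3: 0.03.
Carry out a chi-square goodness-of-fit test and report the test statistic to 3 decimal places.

12.526

Expected counts E_i = n·p_i: 250×0.50 = 125, 250×0.35 = 87.5, 250×0.12 = 30, 250×0.03 = 7.5.
χ² = (109−125)²/125 + (111−87.5)²/87.5 + (28−30)²/30 + (2−7.5)²/7.5
   = 2.0480 + 6.3114 + 0.1333 + 4.0333
Sum = 12.526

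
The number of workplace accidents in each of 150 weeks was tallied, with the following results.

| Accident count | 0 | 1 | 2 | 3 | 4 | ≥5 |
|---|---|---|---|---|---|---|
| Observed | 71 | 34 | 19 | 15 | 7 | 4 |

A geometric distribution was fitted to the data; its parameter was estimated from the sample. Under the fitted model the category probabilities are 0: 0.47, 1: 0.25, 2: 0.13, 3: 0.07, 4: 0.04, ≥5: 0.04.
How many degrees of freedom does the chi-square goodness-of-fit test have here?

4

There are k = 6 categories and 1 parameter estimated from the data, so df = 6 − 1 − 1 = 4.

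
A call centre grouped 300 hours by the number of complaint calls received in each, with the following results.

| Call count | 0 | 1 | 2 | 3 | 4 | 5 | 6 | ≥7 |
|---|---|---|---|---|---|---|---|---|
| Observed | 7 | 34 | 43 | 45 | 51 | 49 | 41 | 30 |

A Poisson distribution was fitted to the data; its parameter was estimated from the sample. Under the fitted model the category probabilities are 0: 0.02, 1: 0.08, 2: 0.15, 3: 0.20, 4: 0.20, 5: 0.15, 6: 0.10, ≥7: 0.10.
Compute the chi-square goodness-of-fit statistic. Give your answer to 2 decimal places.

Expected counts E_i = n·p_i: 300×0.02 = 6, 300×0.08 = 24, 300×0.15 = 45, 300×0.20 = 60, 300×0.20 = 60, 300×0.15 = 45, 300×0.10 = 30, 300×0.10 = 30.
χ² = (7−6)²/6 + (34−24)²/24 + (43−45)²/45 + (45−60)²/60 + (51−60)²/60 + (49−45)²/45 + (41−30)²/30 + (30−30)²/30
   = 0.167 + 4.167 + 0.089 + 3.750 + 1.350 + 0.356 + 4.033 + 0.000
Sum = 13.91

13.91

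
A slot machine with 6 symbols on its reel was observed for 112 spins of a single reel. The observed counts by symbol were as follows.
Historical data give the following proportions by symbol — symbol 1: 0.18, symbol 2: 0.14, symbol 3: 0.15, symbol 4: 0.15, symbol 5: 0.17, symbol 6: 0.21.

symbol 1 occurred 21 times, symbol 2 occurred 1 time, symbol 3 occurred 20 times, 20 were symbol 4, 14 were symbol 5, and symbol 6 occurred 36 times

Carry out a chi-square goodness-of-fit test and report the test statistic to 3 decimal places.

Expected counts E_i = n·p_i: 112×0.18 = 20.16, 112×0.14 = 15.68, 112×0.15 = 16.8, 112×0.15 = 16.8, 112×0.17 = 19.04, 112×0.21 = 23.52.
χ² = (21−20.16)²/20.16 + (1−15.68)²/15.68 + (20−16.8)²/16.8 + (20−16.8)²/16.8 + (14−19.04)²/19.04 + (36−23.52)²/23.52
   = 0.0350 + 13.7438 + 0.6095 + 0.6095 + 1.3341 + 6.6220
Sum = 22.954

22.954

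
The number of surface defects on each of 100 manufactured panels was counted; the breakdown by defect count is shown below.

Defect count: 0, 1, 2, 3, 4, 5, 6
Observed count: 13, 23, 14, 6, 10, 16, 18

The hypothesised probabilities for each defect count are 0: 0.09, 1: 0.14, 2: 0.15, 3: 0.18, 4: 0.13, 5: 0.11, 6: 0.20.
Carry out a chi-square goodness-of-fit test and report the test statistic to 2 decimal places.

18.80

Expected counts E_i = n·p_i: 100×0.09 = 9, 100×0.14 = 14, 100×0.15 = 15, 100×0.18 = 18, 100×0.13 = 13, 100×0.11 = 11, 100×0.20 = 20.
0: (13 − 9)²/9 = 16/9 = 1.778
1: (23 − 14)²/14 = 81/14 = 5.786
2: (14 − 15)²/15 = 1/15 = 0.067
3: (6 − 18)²/18 = 144/18 = 8.000
4: (10 − 13)²/13 = 9/13 = 0.692
5: (16 − 11)²/11 = 25/11 = 2.273
6: (18 − 20)²/20 = 4/20 = 0.200
Sum = 18.80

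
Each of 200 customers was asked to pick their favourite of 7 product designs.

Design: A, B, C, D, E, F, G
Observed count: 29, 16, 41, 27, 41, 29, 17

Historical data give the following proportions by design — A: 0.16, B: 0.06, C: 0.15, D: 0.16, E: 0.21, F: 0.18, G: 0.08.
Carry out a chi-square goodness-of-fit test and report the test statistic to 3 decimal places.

7.877

Expected counts E_i = n·p_i: 200×0.16 = 32, 200×0.06 = 12, 200×0.15 = 30, 200×0.16 = 32, 200×0.21 = 42, 200×0.18 = 36, 200×0.08 = 16.
A: (29 − 32)²/32 = 9/32 = 0.2813
B: (16 − 12)²/12 = 16/12 = 1.3333
C: (41 − 30)²/30 = 121/30 = 4.0333
D: (27 − 32)²/32 = 25/32 = 0.7813
E: (41 − 42)²/42 = 1/42 = 0.0238
F: (29 − 36)²/36 = 49/36 = 1.3611
G: (17 − 16)²/16 = 1/16 = 0.0625
Sum = 7.877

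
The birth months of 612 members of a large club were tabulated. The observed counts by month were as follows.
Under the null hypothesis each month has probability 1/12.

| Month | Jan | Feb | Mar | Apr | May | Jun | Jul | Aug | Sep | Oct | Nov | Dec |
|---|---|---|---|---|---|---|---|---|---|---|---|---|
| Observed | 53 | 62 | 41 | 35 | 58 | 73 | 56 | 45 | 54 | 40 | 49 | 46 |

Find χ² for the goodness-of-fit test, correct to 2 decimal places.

Under H₀ each category has probability 1/12, so each expected count is 612/12 = 51.
Jan: (53 − 51)²/51 = 4/51 = 0.078
Feb: (62 − 51)²/51 = 121/51 = 2.373
Mar: (41 − 51)²/51 = 100/51 = 1.961
Apr: (35 − 51)²/51 = 256/51 = 5.020
May: (58 − 51)²/51 = 49/51 = 0.961
Jun: (73 − 51)²/51 = 484/51 = 9.490
Jul: (56 − 51)²/51 = 25/51 = 0.490
Aug: (45 − 51)²/51 = 36/51 = 0.706
Sep: (54 − 51)²/51 = 9/51 = 0.176
Oct: (40 − 51)²/51 = 121/51 = 2.373
Nov: (49 − 51)²/51 = 4/51 = 0.078
Dec: (46 − 51)²/51 = 25/51 = 0.490
Sum = 24.20

24.20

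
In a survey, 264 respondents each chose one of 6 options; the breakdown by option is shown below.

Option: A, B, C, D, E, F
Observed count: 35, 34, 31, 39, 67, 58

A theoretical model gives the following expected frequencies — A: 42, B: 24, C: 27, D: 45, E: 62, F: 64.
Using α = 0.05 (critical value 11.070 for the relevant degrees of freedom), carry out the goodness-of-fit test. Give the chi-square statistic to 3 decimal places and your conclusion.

cat         O        E   (O−E)²/E
A          35       42     1.1667
B          34       24     4.1667
C          31       27     0.5926
D          39       45     0.8000
E          67       62     0.4032
F          58       64     0.5625
Sum = 7.692
df = 5. Since 7.692 < 11.070, we do not reject H₀.

7.692; do not reject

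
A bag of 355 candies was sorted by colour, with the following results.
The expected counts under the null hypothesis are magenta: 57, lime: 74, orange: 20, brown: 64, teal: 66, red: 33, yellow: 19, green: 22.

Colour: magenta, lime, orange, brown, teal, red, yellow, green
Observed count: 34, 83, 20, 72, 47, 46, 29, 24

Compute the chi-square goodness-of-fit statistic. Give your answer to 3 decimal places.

27.411

magenta: (34 − 57)²/57 = 529/57 = 9.2807
lime: (83 − 74)²/74 = 81/74 = 1.0946
orange: (20 − 20)²/20 = 0/20 = 0.0000
brown: (72 − 64)²/64 = 64/64 = 1.0000
teal: (47 − 66)²/66 = 361/66 = 5.4697
red: (46 − 33)²/33 = 169/33 = 5.1212
yellow: (29 − 19)²/19 = 100/19 = 5.2632
green: (24 − 22)²/22 = 4/22 = 0.1818
Sum = 27.411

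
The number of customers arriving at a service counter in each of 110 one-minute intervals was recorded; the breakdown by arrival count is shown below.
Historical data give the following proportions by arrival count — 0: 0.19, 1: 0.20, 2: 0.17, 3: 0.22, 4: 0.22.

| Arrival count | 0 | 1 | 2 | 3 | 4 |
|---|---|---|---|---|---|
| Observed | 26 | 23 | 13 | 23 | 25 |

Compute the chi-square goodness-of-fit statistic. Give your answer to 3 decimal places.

Expected counts E_i = n·p_i: 110×0.19 = 20.9, 110×0.20 = 22, 110×0.17 = 18.7, 110×0.22 = 24.2, 110×0.22 = 24.2.
cat         O        E   (O−E)²/E
0          26     20.9     1.2445
1          23       22     0.0455
2          13     18.7     1.7374
3          23     24.2     0.0595
4          25     24.2     0.0264
Sum = 3.113

3.113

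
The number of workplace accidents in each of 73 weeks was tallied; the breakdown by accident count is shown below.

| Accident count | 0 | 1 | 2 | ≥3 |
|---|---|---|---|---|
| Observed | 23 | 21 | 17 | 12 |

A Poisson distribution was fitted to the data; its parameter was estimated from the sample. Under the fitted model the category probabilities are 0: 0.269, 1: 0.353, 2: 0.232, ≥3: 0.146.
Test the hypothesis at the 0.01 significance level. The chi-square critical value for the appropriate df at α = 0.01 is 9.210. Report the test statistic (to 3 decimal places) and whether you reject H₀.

Expected counts E_i = n·p_i: 73×0.269 = 19.637, 73×0.353 = 25.769, 73×0.232 = 16.936, 73×0.146 = 10.658.
χ² = (23−19.637)²/19.637 + (21−25.769)²/25.769 + (17−16.936)²/16.936 + (12−10.658)²/10.658
   = 0.5759 + 0.8826 + 0.0002 + 0.1690
Sum = 1.628
df = 2. Since 1.628 < 9.210, we do not reject H₀.

1.628; do not reject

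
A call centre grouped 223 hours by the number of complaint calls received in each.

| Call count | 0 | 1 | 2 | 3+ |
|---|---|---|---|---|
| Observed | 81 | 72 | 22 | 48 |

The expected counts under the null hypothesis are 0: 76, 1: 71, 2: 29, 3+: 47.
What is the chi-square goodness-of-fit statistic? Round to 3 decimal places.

2.054

0: (81 − 76)²/76 = 25/76 = 0.3289
1: (72 − 71)²/71 = 1/71 = 0.0141
2: (22 − 29)²/29 = 49/29 = 1.6897
3+: (48 − 47)²/47 = 1/47 = 0.0213
Sum = 2.054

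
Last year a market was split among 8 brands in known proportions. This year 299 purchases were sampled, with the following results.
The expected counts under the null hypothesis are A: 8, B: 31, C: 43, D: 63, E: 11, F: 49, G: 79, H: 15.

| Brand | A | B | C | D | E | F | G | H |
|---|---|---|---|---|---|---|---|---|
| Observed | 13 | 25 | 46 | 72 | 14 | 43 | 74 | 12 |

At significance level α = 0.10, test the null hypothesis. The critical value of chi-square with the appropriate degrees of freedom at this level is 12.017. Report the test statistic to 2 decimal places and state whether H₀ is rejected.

A: (13 − 8)²/8 = 25/8 = 3.125
B: (25 − 31)²/31 = 36/31 = 1.161
C: (46 − 43)²/43 = 9/43 = 0.209
D: (72 − 63)²/63 = 81/63 = 1.286
E: (14 − 11)²/11 = 9/11 = 0.818
F: (43 − 49)²/49 = 36/49 = 0.735
G: (74 − 79)²/79 = 25/79 = 0.316
H: (12 − 15)²/15 = 9/15 = 0.600
Sum = 8.25
df = 7. Since 8.25 < 12.017, we do not reject H₀.

8.25; do not reject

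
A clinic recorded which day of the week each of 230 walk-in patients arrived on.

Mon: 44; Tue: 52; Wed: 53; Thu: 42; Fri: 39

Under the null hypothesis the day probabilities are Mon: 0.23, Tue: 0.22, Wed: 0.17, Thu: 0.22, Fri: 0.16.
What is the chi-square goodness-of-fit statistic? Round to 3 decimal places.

8.071

Expected counts E_i = n·p_i: 230×0.23 = 52.9, 230×0.22 = 50.6, 230×0.17 = 39.1, 230×0.22 = 50.6, 230×0.16 = 36.8.
cat         O        E   (O−E)²/E
Mon        44     52.9     1.4974
Tue        52     50.6     0.0387
Wed        53     39.1     4.9414
Thu        42     50.6     1.4617
Fri        39     36.8     0.1315
Sum = 8.071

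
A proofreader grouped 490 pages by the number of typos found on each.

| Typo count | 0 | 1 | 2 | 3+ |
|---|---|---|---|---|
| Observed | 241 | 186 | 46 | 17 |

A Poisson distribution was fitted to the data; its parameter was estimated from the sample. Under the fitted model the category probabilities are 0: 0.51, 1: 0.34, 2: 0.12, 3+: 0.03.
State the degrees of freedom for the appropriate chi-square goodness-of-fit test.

There are k = 4 categories and 1 parameter estimated from the data, so df = 4 − 1 − 1 = 2.

2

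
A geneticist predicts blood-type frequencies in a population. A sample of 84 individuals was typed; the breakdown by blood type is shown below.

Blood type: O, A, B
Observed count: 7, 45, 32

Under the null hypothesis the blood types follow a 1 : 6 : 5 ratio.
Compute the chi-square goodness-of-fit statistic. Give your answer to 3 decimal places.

Ratio total = 12. Expected counts: 84×1/12 = 7, 84×6/12 = 42, 84×5/12 = 35.
χ² = (7−7)²/7 + (45−42)²/42 + (32−35)²/35
   = 0.0000 + 0.2143 + 0.2571
Sum = 0.471

0.471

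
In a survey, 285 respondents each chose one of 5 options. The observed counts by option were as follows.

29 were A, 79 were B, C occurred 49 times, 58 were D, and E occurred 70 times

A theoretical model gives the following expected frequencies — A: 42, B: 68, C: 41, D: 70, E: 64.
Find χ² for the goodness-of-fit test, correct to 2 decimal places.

A: (29 − 42)²/42 = 169/42 = 4.024
B: (79 − 68)²/68 = 121/68 = 1.779
C: (49 − 41)²/41 = 64/41 = 1.561
D: (58 − 70)²/70 = 144/70 = 2.057
E: (70 − 64)²/64 = 36/64 = 0.563
Sum = 9.98

9.98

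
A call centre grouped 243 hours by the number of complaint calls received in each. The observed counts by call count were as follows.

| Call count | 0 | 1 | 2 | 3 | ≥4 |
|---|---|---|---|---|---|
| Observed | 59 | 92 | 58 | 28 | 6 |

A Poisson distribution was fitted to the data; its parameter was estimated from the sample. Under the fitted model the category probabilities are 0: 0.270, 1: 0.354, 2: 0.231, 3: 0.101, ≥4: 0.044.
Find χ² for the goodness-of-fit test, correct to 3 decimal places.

3.689

Expected counts E_i = n·p_i: 243×0.270 = 65.61, 243×0.354 = 86.022, 243×0.231 = 56.133, 243×0.101 = 24.543, 243×0.044 = 10.692.
0: (59 − 65.61)²/65.61 = 43.6921/65.61 = 0.6659
1: (92 − 86.022)²/86.022 = 35.736484/86.022 = 0.4154
2: (58 − 56.133)²/56.133 = 3.485689/56.133 = 0.0621
3: (28 − 24.543)²/24.543 = 11.950849/24.543 = 0.4869
≥4: (6 − 10.692)²/10.692 = 22.014864/10.692 = 2.0590
Sum = 3.689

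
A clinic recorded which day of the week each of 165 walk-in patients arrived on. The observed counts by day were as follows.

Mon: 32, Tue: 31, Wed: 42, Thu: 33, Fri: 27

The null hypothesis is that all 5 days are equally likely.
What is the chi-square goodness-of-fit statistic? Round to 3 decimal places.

3.697

Under H₀ each category has probability 1/5, so each expected count is 165/5 = 33.
Mon: (32 − 33)²/33 = 1/33 = 0.0303
Tue: (31 − 33)²/33 = 4/33 = 0.1212
Wed: (42 − 33)²/33 = 81/33 = 2.4545
Thu: (33 − 33)²/33 = 0/33 = 0.0000
Fri: (27 − 33)²/33 = 36/33 = 1.0909
Sum = 3.697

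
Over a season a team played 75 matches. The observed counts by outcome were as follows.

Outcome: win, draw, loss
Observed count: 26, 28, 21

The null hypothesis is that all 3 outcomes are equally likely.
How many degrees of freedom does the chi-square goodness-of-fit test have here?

There are k = 3 categories and no parameters were estimated from the data, so df = 3 − 1 = 2.

2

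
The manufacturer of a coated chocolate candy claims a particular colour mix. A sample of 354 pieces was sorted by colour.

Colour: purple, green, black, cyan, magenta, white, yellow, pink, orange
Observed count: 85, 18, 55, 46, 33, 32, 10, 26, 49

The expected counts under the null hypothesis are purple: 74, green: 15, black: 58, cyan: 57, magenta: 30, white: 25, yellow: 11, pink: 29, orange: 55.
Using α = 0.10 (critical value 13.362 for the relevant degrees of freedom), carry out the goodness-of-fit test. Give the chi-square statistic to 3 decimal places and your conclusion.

7.829; do not reject

cat          O        E   (O−E)²/E
purple      85       74     1.6351
green       18       15     0.6000
black       55       58     0.1552
cyan        46       57     2.1228
magenta     33       30     0.3000
white       32       25     1.9600
yellow      10       11     0.0909
pink        26       29     0.3103
orange      49       55     0.6545
Sum = 7.829
df = 8. Since 7.829 < 13.362, we do not reject H₀.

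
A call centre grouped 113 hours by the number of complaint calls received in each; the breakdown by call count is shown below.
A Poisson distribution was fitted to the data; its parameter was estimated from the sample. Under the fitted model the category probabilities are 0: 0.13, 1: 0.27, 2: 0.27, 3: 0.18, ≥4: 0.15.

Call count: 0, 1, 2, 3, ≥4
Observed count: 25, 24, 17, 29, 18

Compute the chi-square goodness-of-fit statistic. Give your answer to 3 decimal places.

Expected counts E_i = n·p_i: 113×0.13 = 14.69, 113×0.27 = 30.51, 113×0.27 = 30.51, 113×0.18 = 20.34, 113×0.15 = 16.95.
χ² = (25−14.69)²/14.69 + (24−30.51)²/30.51 + (17−30.51)²/30.51 + (29−20.34)²/20.34 + (18−16.95)²/16.95
   = 7.2359 + 1.3891 + 5.9823 + 3.6871 + 0.0650
Sum = 18.359

18.359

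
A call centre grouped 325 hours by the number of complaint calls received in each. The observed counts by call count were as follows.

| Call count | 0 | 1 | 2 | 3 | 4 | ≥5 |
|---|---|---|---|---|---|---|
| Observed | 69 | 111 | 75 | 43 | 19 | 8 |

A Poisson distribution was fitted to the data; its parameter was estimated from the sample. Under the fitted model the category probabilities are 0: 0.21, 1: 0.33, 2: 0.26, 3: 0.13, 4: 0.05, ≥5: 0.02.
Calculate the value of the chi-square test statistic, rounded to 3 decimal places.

Expected counts E_i = n·p_i: 325×0.21 = 68.25, 325×0.33 = 107.25, 325×0.26 = 84.5, 325×0.13 = 42.25, 325×0.05 = 16.25, 325×0.02 = 6.5.
χ² = (69−68.25)²/68.25 + (111−107.25)²/107.25 + (75−84.5)²/84.5 + (43−42.25)²/42.25 + (19−16.25)²/16.25 + (8−6.5)²/6.5
   = 0.0082 + 0.1311 + 1.0680 + 0.0133 + 0.4654 + 0.3462
Sum = 2.032

2.032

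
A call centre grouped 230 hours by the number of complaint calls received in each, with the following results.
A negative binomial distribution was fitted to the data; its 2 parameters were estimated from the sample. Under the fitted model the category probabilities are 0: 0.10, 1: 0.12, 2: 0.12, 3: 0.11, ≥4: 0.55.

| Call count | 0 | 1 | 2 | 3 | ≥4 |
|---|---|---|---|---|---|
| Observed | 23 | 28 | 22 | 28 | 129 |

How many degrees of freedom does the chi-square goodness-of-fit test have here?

There are k = 5 categories and 2 parameters estimated from the data, so df = 5 − 1 − 2 = 2.

2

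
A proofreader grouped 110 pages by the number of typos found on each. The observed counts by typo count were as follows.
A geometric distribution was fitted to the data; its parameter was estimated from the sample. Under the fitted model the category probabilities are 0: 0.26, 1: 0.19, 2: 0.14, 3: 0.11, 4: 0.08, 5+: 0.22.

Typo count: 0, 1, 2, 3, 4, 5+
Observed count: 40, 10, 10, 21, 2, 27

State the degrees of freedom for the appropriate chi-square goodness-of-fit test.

4

There are k = 6 categories and 1 parameter estimated from the data, so df = 6 − 1 − 1 = 4.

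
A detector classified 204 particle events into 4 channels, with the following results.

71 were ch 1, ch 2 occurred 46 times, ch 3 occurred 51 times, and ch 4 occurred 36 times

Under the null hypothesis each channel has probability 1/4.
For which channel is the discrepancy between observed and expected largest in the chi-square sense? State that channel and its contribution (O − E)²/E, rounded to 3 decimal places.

ch 1, 7.843

Expected count for each of the 4 categories: 204/4 = 51.
χ² = (71−51)²/51 + (46−51)²/51 + (51−51)²/51 + (36−51)²/51
   = 7.8431 + 0.4902 + 0.0000 + 4.4118
The largest term is for ch 1: 7.843.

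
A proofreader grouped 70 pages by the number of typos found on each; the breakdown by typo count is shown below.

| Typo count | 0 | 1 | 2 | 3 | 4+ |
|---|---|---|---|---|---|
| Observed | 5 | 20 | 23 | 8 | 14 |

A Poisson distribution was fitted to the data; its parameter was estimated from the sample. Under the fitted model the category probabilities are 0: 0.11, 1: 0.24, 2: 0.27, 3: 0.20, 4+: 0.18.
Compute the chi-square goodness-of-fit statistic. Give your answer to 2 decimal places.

5.17

Expected counts E_i = n·p_i: 70×0.11 = 7.7, 70×0.24 = 16.8, 70×0.27 = 18.9, 70×0.20 = 14, 70×0.18 = 12.6.
0: (5 − 7.7)²/7.7 = 7.29/7.7 = 0.947
1: (20 − 16.8)²/16.8 = 10.24/16.8 = 0.610
2: (23 − 18.9)²/18.9 = 16.81/18.9 = 0.889
3: (8 − 14)²/14 = 36/14 = 2.571
4+: (14 − 12.6)²/12.6 = 1.96/12.6 = 0.156
Sum = 5.17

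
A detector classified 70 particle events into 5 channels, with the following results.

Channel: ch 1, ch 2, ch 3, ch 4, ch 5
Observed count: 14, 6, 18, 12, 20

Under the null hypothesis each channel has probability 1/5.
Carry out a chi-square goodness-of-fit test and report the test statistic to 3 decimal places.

Expected count for each of the 5 categories: 70/5 = 14.
ch 1: (14 − 14)²/14 = 0/14 = 0.0000
ch 2: (6 − 14)²/14 = 64/14 = 4.5714
ch 3: (18 − 14)²/14 = 16/14 = 1.1429
ch 4: (12 − 14)²/14 = 4/14 = 0.2857
ch 5: (20 − 14)²/14 = 36/14 = 2.5714
Sum = 8.571

8.571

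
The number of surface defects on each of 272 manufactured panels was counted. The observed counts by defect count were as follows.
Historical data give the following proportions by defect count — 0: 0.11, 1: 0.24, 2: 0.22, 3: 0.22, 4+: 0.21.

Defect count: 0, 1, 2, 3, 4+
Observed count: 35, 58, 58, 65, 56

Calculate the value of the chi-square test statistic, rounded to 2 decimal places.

Expected counts E_i = n·p_i: 272×0.11 = 29.92, 272×0.24 = 65.28, 272×0.22 = 59.84, 272×0.22 = 59.84, 272×0.21 = 57.12.
0: (35 − 29.92)²/29.92 = 25.8064/29.92 = 0.863
1: (58 − 65.28)²/65.28 = 52.9984/65.28 = 0.812
2: (58 − 59.84)²/59.84 = 3.3856/59.84 = 0.057
3: (65 − 59.84)²/59.84 = 26.6256/59.84 = 0.445
4+: (56 − 57.12)²/57.12 = 1.2544/57.12 = 0.022
Sum = 2.20

2.20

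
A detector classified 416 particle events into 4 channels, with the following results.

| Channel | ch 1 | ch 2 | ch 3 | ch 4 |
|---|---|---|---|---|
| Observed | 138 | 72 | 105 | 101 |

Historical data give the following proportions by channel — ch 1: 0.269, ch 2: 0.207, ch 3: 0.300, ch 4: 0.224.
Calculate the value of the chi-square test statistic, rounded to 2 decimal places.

Expected counts E_i = n·p_i: 416×0.269 = 111.904, 416×0.207 = 86.112, 416×0.300 = 124.8, 416×0.224 = 93.184.
ch 1: (138 − 111.904)²/111.904 = 681.001216/111.904 = 6.086
ch 2: (72 − 86.112)²/86.112 = 199.148544/86.112 = 2.313
ch 3: (105 − 124.8)²/124.8 = 392.04/124.8 = 3.141
ch 4: (101 − 93.184)²/93.184 = 61.089856/93.184 = 0.656
Sum = 12.20

12.20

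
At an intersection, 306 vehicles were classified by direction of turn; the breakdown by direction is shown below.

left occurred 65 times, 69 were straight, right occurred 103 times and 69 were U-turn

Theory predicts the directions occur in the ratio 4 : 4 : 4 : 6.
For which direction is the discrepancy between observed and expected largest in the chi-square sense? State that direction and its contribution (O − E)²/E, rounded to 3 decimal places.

right, 18.015

Ratio total = 18. Expected counts: 306×4/18 = 68, 306×4/18 = 68, 306×4/18 = 68, 306×6/18 = 102.
χ² = (65−68)²/68 + (69−68)²/68 + (103−68)²/68 + (69−102)²/102
   = 0.1324 + 0.0147 + 18.0147 + 10.6765
The largest term is for right: 18.015.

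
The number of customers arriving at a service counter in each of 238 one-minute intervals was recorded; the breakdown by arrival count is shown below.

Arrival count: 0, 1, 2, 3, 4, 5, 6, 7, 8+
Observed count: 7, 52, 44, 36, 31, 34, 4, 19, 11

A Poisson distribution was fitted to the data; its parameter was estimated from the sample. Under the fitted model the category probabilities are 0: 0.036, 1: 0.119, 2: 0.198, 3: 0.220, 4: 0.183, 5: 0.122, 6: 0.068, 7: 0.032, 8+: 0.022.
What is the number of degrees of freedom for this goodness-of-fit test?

7

There are k = 9 categories and 1 parameter estimated from the data, so df = 9 − 1 − 1 = 7.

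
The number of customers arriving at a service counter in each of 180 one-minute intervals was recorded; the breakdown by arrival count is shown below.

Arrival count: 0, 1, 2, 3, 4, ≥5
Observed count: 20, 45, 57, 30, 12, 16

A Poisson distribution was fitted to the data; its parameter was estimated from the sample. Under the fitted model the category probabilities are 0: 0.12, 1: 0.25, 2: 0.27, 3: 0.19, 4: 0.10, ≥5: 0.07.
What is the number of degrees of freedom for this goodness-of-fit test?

4

There are k = 6 categories and 1 parameter estimated from the data, so df = 6 − 1 − 1 = 4.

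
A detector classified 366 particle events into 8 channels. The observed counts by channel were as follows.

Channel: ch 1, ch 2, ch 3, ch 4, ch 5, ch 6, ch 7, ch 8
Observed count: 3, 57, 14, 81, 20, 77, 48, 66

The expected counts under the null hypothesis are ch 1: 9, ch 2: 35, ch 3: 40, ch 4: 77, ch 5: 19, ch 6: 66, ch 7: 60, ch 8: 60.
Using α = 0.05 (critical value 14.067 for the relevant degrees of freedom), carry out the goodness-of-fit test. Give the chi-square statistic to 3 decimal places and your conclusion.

39.822; reject

ch 1: (3 − 9)²/9 = 36/9 = 4.0000
ch 2: (57 − 35)²/35 = 484/35 = 13.8286
ch 3: (14 − 40)²/40 = 676/40 = 16.9000
ch 4: (81 − 77)²/77 = 16/77 = 0.2078
ch 5: (20 − 19)²/19 = 1/19 = 0.0526
ch 6: (77 − 66)²/66 = 121/66 = 1.8333
ch 7: (48 − 60)²/60 = 144/60 = 2.4000
ch 8: (66 − 60)²/60 = 36/60 = 0.6000
Sum = 39.822
df = 7. Since 39.822 > 14.067, we reject H₀.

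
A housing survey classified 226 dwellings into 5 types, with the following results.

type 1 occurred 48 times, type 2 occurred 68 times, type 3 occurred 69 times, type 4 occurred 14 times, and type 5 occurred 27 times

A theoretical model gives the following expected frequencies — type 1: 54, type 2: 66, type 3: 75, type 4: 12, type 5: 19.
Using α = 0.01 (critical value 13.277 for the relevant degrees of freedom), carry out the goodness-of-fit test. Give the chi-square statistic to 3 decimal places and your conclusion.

4.909; do not reject

χ² = (48−54)²/54 + (68−66)²/66 + (69−75)²/75 + (14−12)²/12 + (27−19)²/19
   = 0.6667 + 0.0606 + 0.4800 + 0.3333 + 3.3684
Sum = 4.909
df = 4. Since 4.909 < 13.277, we do not reject H₀.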